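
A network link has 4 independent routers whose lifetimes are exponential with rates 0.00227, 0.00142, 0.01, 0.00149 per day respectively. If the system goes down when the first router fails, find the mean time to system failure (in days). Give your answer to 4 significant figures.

The time to first failure is exponential with rate Σλ = 0.00227 + 0.00142 + 0.01 + 0.00149 = 0.01518.
E[min] = 1/Σλ = 1/0.01518 = 65.8762 days.

65.88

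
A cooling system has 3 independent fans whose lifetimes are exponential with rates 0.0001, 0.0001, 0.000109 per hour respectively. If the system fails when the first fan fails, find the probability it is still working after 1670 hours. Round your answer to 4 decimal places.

The time to first failure is exponential with rate Σλ = 0.0001 + 0.0001 + 0.000109 = 0.000309.
P(min > 1670) = e^(−0.000309·1670) = e^(−0.51603) ≈ 0.5969.

0.5969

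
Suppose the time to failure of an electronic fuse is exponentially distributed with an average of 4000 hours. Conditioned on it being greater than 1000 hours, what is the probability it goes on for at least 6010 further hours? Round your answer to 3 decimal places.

0.223

The rate is λ = 1/4000 = 0.00025 per hour.
The exponential is memoryless, so the remaining time is again Exp(λ): the condition X > 1000 is irrelevant.
P(X > 6010) = e^(−1.5025) ≈ 0.223.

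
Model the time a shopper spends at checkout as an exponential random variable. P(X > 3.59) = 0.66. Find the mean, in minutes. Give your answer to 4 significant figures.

e^(−λ·3.59) = 0.66 ⇒ λ = −ln(0.66)/3.59 = 0.115742.
Mean = 1/λ = 8.63987 minutes.

8.640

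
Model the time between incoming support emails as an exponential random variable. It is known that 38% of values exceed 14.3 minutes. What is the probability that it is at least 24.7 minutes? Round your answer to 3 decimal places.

e^(−λ·14.3) = 0.38 ⇒ λ = −ln(0.38)/14.3 = 0.0676632.
P(X > 24.7) = e^(−0.0676632·24.7) = e^(−1.6713) ≈ 0.188.

0.188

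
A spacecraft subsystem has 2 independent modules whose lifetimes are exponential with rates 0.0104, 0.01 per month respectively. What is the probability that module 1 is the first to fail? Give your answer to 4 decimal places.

0.5098

The time to first failure is exponential with rate Σλ = 0.0104 + 0.01 = 0.0204.
P(module 1 first) = λ_1/Σλ = 0.0104/0.0204 ≈ 0.5098.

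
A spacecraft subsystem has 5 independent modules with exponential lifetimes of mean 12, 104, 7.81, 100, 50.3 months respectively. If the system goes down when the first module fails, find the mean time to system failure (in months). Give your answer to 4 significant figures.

The first failure time is exponential with rate Σλ_i = 1/12 + 1/104 + 1/7.81 + 1/100 + 1/50.3 = 0.25087 per month.
E[min] = 1/Σλ = 1/0.25087 = 3.98612 months.

3.986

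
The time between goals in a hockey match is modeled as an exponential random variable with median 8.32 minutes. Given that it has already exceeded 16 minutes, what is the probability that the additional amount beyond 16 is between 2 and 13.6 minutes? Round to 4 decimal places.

For an exponential, median = ln(2)/λ, so λ = ln 2 / 8.32 = 0.083311 per minute.
Memoryless: the residual past 16 is again Exp(λ).
P(2 < residual < 13.6) = e^(−λ·2) − e^(−λ·13.6) = 0.84652 − 0.32206 ≈ 0.5245.

0.5245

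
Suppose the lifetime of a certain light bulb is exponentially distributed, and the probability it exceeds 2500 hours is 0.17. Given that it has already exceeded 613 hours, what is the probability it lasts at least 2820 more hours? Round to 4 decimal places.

0.1355

From e^(−λ·2500) = 0.17, λ = −ln(0.17)/2500 = 0.000708783.
Memoryless: P(X > 613+2820 | X > 613) = P(X > 2820) = e^(−0.000708783·2820) ≈ 0.1355.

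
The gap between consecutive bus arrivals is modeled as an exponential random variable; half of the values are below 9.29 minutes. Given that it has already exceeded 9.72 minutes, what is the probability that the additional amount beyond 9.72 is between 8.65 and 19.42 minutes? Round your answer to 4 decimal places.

0.2896

For an exponential, median = ln(2)/λ, so λ = ln 2 / 9.29 = 0.0746122 per minute.
Memoryless: the residual past 9.72 is again Exp(λ).
P(8.65 < residual < 19.42) = e^(−λ·8.65) − e^(−λ·19.42) = 0.52446 − 0.23481 ≈ 0.2896.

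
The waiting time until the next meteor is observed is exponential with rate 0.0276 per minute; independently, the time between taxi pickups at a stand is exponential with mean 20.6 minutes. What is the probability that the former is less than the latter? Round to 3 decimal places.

0.362

λ_1 = 0.0276, λ_2 = 1/20.6 = 0.0485437.
For independent exponentials, P(the former < the latter) = λ_1/(λ_1+λ_2) = 0.0276/0.0761437 ≈ 0.362.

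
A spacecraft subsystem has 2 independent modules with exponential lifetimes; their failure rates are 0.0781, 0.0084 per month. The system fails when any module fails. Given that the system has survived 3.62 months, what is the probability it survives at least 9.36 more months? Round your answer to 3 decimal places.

0.445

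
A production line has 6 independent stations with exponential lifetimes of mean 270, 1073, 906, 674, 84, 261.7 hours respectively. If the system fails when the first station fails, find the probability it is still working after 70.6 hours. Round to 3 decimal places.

The first failure time is exponential with rate Σλ_i = 1/270 + 1/1073 + 1/906 + 1/674 + 1/84 + 1/261.7 = 0.022949 per hour.
P(min > 70.6) = e^(−0.022949·70.6) = e^(−1.6202) ≈ 0.198.

0.198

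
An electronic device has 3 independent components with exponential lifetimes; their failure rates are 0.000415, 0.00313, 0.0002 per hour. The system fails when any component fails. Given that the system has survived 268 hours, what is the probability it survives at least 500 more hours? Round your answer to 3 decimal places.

Time to first failure ~ Exp(Σλ) with Σλ = 0.003745.
By memorylessness, P(T > 268+500 | T > 268) = P(T > 500) = e^(−0.003745·500) ≈ 0.154.

0.154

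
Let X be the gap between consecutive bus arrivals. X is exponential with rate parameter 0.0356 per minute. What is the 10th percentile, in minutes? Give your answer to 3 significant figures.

2.96

Set 1 − e^(−λt) = 0.1, so t = −ln(0.9)/λ = 0.10536/0.0356 ≈ 2.95957 minutes.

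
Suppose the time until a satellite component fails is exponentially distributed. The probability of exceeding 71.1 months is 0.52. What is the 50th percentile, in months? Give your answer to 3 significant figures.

75.4

e^(−λ·71.1) = 0.52 ⇒ λ = −ln(0.52)/71.1 = 0.00919728.
50th percentile: 1 − e^(−λt) = 0.5, t = −ln(0.5)/λ = 75.3644 months.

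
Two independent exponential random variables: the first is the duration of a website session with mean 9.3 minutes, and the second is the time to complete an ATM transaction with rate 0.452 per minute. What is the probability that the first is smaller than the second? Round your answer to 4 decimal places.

0.1922

λ_1 = 1/9.3 = 0.107527, λ_2 = 0.452.
For independent exponentials, P(the first < the second) = λ_1/(λ_1+λ_2) = 0.107527/0.559527 ≈ 0.1922.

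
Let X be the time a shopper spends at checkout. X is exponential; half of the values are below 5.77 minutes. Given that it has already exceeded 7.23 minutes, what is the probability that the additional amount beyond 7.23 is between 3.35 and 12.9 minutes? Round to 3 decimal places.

For an exponential, median = ln(2)/λ, so λ = ln 2 / 5.77 = 0.120129 per minute.
Memoryless: the residual past 7.23 is again Exp(λ).
P(3.35 < residual < 12.9) = e^(−λ·3.35) − e^(−λ·12.9) = 0.66869 − 0.21232 ≈ 0.456.

0.456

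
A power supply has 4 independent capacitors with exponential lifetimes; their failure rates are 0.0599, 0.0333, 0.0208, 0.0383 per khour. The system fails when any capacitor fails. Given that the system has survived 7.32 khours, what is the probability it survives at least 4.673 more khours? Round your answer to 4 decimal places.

0.4908

Time to first failure ~ Exp(Σλ) with Σλ = 0.1523.
By memorylessness, P(T > 7.32+4.673 | T > 7.32) = P(T > 4.673) = e^(−0.1523·4.673) ≈ 0.4908.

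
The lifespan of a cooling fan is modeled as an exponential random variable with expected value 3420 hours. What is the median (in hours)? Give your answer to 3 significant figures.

2370

The rate is λ = 1/3420 = 0.000292398 per hour.
Set 1 − e^(−λt) = 0.5, so t = −ln(0.5)/λ = 0.69315/0.000292398 ≈ 2370.56 hours.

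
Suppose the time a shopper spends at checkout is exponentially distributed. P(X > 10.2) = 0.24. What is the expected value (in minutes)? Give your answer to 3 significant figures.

7.15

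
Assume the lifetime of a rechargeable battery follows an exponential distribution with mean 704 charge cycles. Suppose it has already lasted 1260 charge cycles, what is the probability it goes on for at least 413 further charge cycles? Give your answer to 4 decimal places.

The rate is λ = 1/704 = 0.00142045 per charge cycle.
By the memoryless property, P(X > 1260+413 | X > 1260) = P(X > 413).
P(X > 413) = e^(−0.58665) ≈ 0.5562.

0.5562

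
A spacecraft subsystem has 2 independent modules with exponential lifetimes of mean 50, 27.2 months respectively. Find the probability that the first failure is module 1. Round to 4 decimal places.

Rates: λ_i = 1/mean_i → 0.02, 0.0367647; Σλ = 0.0567647.
P(module 1 first) = λ_1/Σλ = 0.02/0.0567647 ≈ 0.3523.

0.3523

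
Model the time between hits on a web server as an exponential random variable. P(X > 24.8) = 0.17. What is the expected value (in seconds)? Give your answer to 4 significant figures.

14.00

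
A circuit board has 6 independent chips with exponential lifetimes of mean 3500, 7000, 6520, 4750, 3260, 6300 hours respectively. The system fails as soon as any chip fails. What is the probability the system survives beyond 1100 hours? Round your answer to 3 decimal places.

The first failure time is exponential with rate Σλ_i = 1/3500 + 1/7000 + 1/6520 + 1/4750 + 1/3260 + 1/6300 = 0.00125795 per hour.
P(min > 1100) = e^(−0.00125795·1100) = e^(−1.3837) ≈ 0.251.

0.251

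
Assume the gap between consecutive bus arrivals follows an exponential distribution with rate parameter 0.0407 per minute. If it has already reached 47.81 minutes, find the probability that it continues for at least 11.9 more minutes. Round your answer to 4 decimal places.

0.6161

By the memoryless property, P(X > 47.81+11.9 | X > 47.81) = P(X > 11.9).
P(X > 11.9) = e^(−0.48433) ≈ 0.6161.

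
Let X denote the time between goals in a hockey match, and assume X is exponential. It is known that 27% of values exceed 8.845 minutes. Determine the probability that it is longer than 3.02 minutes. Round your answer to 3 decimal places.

e^(−λ·8.845) = 0.27 ⇒ λ = −ln(0.27)/8.845 = 0.148031.
P(X > 3.02) = e^(−0.148031·3.02) = e^(−0.44705) ≈ 0.640.

0.640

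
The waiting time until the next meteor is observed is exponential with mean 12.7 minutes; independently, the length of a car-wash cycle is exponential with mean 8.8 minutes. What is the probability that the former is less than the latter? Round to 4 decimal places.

λ_1 = 1/12.7 = 0.0787402, λ_2 = 1/8.8 = 0.113636.
For independent exponentials, P(the former < the latter) = λ_1/(λ_1+λ_2) = 0.0787402/0.192377 ≈ 0.4093.

0.4093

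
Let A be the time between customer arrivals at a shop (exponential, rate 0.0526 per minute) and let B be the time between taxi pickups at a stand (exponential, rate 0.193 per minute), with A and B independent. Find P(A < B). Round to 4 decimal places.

0.2142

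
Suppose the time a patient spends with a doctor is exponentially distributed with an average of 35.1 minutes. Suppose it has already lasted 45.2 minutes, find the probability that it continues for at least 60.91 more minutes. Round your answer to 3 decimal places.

0.176

The rate is λ = 1/35.1 = 0.02849 per minute.
P(X > s+t | X > s) = e^(−λ(s+t))/e^(−λs) = e^(−λt), independent of s = 45.2.
P(X > 60.91) = e^(−1.7353) ≈ 0.176.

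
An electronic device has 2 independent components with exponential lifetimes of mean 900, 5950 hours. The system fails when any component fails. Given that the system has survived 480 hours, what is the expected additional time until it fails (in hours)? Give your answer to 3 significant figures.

782

First-failure rate Σλ = 1/900 + 1/5950 = 0.00127918.
By memorylessness the expected residual is 1/Σλ = 781.752 hours, regardless of the 480 already elapsed.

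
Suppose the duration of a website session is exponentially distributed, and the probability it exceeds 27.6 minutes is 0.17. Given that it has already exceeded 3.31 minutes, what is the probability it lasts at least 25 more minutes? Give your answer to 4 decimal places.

0.2009

From e^(−λ·27.6) = 0.17, λ = −ln(0.17)/27.6 = 0.0642013.
Memoryless: P(X > 3.31+25 | X > 3.31) = P(X > 25) = e^(−0.0642013·25) ≈ 0.2009.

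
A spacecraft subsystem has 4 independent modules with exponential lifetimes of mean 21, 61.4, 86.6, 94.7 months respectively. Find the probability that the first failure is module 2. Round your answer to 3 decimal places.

0.189

Rates: λ_i = 1/mean_i → 0.047619, 0.0162866, 0.0115473, 0.0105597; Σλ = 0.0860127.
P(module 2 first) = λ_2/Σλ = 0.0162866/0.0860127 ≈ 0.189.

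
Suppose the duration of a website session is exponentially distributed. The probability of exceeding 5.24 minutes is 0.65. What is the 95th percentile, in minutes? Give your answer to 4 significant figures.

36.44

e^(−λ·5.24) = 0.65 ⇒ λ = −ln(0.65)/5.24 = 0.0822105.
95th percentile: 1 − e^(−λt) = 0.95, t = −ln(0.05)/λ = 36.4398 minutes.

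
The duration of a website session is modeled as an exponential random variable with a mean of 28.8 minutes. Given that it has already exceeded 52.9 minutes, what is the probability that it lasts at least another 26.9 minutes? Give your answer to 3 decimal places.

0.393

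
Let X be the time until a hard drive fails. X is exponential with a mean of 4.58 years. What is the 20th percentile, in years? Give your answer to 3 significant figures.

1.02

The rate is λ = 1/4.58 = 0.218341 per year.
Set 1 − e^(−λt) = 0.2, so t = −ln(0.8)/λ = 0.22314/0.218341 ≈ 1.022 years.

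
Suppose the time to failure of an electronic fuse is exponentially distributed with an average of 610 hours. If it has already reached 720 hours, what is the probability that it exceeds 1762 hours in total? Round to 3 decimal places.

0.181

The rate is λ = 1/610 = 0.00163934 per hour.
P(X > s+t | X > s) = e^(−λ(s+t))/e^(−λs) = e^(−λt), independent of s = 720.
P(X > 1042) = e^(−1.7082) ≈ 0.181.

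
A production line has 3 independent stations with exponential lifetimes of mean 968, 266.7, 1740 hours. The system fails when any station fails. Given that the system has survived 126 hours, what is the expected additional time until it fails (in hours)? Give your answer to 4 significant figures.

186.7

First-failure rate Σλ = 1/968 + 1/266.7 + 1/1740 = 0.0053573.
By memorylessness the expected residual is 1/Σλ = 186.661 hours, regardless of the 126 already elapsed.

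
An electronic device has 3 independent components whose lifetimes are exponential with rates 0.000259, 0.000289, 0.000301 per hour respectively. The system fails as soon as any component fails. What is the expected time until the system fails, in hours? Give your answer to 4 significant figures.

1178

The time to first failure is exponential with rate Σλ = 0.000259 + 0.000289 + 0.000301 = 0.000849.
E[min] = 1/Σλ = 1/0.000849 = 1177.86 hours.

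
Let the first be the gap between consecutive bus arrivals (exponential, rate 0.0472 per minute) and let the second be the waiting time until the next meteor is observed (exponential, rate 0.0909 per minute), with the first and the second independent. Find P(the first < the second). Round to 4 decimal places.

0.3418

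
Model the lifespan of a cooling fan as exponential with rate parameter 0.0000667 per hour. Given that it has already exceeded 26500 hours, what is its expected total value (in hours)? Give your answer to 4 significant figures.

41490

By memorylessness, E[X | X > 26500] = 26500 + 1/λ = 26500 + 14992.5 = 41492.5 hours.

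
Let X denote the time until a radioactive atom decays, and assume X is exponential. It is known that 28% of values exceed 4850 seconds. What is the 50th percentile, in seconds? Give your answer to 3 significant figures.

e^(−λ·4850) = 0.28 ⇒ λ = −ln(0.28)/4850 = 0.000262467.
50th percentile: 1 − e^(−λt) = 0.5, t = −ln(0.5)/λ = 2640.89 seconds.

2640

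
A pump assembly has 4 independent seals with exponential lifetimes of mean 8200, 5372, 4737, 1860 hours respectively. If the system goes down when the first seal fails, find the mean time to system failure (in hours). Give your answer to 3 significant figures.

The first failure time is exponential with rate Σλ_i = 1/8200 + 1/5372 + 1/4737 + 1/1860 = 0.00105684 per hour.
E[min] = 1/Σλ = 1/0.00105684 = 946.217 hours.

946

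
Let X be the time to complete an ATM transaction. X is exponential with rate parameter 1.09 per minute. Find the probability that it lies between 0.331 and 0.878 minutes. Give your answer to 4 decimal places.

P(0.331 < X < 0.878) = e^(−λ·0.331) − e^(−λ·0.878) = 0.69713 − 0.38404 ≈ 0.3131.

0.3131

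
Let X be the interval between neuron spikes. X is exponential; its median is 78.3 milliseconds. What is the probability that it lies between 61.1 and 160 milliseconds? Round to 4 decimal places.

0.3396

For an exponential, median = ln(2)/λ, so λ = ln 2 / 78.3 = 0.00885245 per millisecond.
P(61.1 < X < 160) = e^(−λ·61.1) − e^(−λ·160) = 0.58223 − 0.24259 ≈ 0.3396.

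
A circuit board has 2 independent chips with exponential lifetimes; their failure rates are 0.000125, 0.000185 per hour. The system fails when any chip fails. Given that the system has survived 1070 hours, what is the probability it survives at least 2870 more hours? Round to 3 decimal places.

Time to first failure ~ Exp(Σλ) with Σλ = 0.00031.
By memorylessness, P(T > 1070+2870 | T > 1070) = P(T > 2870) = e^(−0.00031·2870) ≈ 0.411.

0.411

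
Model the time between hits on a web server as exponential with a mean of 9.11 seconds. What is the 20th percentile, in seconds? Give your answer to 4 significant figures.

The rate is λ = 1/9.11 = 0.109769 per second.
Set 1 − e^(−λt) = 0.2, so t = −ln(0.8)/λ = 0.22314/0.109769 ≈ 2.03284 seconds.

2.033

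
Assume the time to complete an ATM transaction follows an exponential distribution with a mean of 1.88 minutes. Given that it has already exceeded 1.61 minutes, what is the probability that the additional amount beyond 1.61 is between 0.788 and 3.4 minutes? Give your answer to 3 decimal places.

0.494

The rate is λ = 1/1.88 = 0.531915 per minute.
Memoryless: the residual past 1.61 is again Exp(λ).
P(0.788 < residual < 3.4) = e^(−λ·0.788) − e^(−λ·3.4) = 0.65761 − 0.16390 ≈ 0.494.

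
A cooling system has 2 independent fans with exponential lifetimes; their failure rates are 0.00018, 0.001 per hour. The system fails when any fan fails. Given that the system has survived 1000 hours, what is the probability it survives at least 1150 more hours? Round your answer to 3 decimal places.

0.257

Time to first failure ~ Exp(Σλ) with Σλ = 0.00118.
By memorylessness, P(T > 1000+1150 | T > 1000) = P(T > 1150) = e^(−0.00118·1150) ≈ 0.257.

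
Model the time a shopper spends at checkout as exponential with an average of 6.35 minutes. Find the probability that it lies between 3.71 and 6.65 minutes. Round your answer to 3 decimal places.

0.207

The rate is λ = 1/6.35 = 0.15748 per minute.
P(3.71 < X < 6.65) = e^(−λ·3.71) − e^(−λ·6.65) = 0.55752 − 0.35090 ≈ 0.207.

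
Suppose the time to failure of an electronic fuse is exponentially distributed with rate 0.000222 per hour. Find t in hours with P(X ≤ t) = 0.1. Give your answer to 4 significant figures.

474.6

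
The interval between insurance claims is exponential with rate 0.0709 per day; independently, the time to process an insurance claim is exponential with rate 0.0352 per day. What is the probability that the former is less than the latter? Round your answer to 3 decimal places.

0.668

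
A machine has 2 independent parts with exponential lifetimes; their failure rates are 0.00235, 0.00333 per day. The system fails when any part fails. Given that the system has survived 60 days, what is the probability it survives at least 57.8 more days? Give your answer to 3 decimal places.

0.720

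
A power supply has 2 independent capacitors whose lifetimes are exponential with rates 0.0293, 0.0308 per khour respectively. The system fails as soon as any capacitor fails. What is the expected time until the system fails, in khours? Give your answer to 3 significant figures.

The time to first failure is exponential with rate Σλ = 0.0293 + 0.0308 = 0.0601.
E[min] = 1/Σλ = 1/0.0601 = 16.6389 khours.

16.6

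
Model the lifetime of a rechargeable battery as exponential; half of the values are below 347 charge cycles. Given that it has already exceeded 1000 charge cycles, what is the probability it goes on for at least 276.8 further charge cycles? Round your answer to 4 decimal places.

For an exponential, median = ln(2)/λ, so λ = ln 2 / 347 = 0.00199754 per charge cycle.
P(X > s+t | X > s) = e^(−λ(s+t))/e^(−λs) = e^(−λt), independent of s = 1000.
P(X > 276.8) = e^(−0.55292) ≈ 0.5753.

0.5753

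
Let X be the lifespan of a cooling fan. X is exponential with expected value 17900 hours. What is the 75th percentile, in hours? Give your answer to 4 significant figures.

The rate is λ = 1/17900 = 0.0000558659 per hour.
Set 1 − e^(−λt) = 0.75, so t = −ln(0.25)/λ = 1.3863/0.0000558659 ≈ 24814.7 hours.

24810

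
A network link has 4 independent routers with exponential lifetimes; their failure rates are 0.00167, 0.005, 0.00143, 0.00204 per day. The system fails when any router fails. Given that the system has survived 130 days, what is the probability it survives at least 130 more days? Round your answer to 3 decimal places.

Time to first failure ~ Exp(Σλ) with Σλ = 0.01014.
By memorylessness, P(T > 130+130 | T > 130) = P(T > 130) = e^(−0.01014·130) ≈ 0.268.

0.268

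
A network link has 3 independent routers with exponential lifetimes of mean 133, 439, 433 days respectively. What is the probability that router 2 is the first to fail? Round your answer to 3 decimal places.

0.188

Rates: λ_i = 1/mean_i → 0.0075188, 0.0022779, 0.00230947; Σλ = 0.0121062.
P(router 2 first) = λ_2/Σλ = 0.0022779/0.0121062 ≈ 0.188.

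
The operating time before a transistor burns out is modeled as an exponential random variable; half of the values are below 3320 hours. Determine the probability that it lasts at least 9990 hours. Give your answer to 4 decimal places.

0.1242

For an exponential, median = ln(2)/λ, so λ = ln 2 / 3320 = 0.000208779 per hour.
P(X > 9990) = e^(−λ·9990) = e^(−2.0857) ≈ 0.1242.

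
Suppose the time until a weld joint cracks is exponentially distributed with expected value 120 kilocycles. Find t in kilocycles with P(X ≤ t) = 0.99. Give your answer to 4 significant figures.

552.6

The rate is λ = 1/120 = 0.00833333 per kilocycle.
Set 1 − e^(−λt) = 0.99, so t = −ln(0.01)/λ = 4.6052/0.00833333 ≈ 552.62 kilocycles.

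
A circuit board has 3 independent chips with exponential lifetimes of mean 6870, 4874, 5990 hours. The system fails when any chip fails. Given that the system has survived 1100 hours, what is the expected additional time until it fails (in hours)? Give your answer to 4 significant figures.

1932

First-failure rate Σλ = 1/6870 + 1/4874 + 1/5990 = 0.000517676.
By memorylessness the expected residual is 1/Σλ = 1931.71 hours, regardless of the 1100 already elapsed.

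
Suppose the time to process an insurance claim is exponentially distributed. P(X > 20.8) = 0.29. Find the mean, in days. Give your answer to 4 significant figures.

e^(−λ·20.8) = 0.29 ⇒ λ = −ln(0.29)/20.8 = 0.0595132.
Mean = 1/λ = 16.803 days.

16.80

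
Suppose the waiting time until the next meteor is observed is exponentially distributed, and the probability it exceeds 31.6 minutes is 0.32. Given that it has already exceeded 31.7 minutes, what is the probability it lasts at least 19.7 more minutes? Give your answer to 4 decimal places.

0.4915

From e^(−λ·31.6) = 0.32, λ = −ln(0.32)/31.6 = 0.036058.
Memoryless: P(X > 31.7+19.7 | X > 31.7) = P(X > 19.7) = e^(−0.036058·19.7) ≈ 0.4915.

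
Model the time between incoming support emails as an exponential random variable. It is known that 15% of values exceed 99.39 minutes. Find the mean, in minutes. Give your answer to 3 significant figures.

52.4

e^(−λ·99.39) = 0.15 ⇒ λ = −ln(0.15)/99.39 = 0.0190876.
Mean = 1/λ = 52.3899 minutes.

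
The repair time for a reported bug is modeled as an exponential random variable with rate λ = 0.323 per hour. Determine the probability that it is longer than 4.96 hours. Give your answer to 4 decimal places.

0.2015

P(X > 4.96) = e^(−λ·4.96) = e^(−1.6021) ≈ 0.2015.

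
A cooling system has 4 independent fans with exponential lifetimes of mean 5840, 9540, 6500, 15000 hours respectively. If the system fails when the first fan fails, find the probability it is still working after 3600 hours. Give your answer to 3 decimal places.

0.167

The first failure time is exponential with rate Σλ_i = 1/5840 + 1/9540 + 1/6500 + 1/15000 = 0.000496568 per hour.
P(min > 3600) = e^(−0.000496568·3600) = e^(−1.7876) ≈ 0.167.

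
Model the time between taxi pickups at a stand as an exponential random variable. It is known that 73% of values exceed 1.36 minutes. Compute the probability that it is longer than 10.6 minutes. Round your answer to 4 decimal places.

0.0860

e^(−λ·1.36) = 0.73 ⇒ λ = −ln(0.73)/1.36 = 0.231405.
P(X > 10.6) = e^(−0.231405·10.6) = e^(−2.4529) ≈ 0.0860.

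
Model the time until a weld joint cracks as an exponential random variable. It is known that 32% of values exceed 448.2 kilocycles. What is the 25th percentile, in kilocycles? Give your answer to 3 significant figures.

113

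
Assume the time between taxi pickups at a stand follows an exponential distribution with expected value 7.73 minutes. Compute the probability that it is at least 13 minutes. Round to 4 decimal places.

0.1860

The rate is λ = 1/7.73 = 0.129366 per minute.
P(X > 13) = e^(−λ·13) = e^(−1.6818) ≈ 0.1860.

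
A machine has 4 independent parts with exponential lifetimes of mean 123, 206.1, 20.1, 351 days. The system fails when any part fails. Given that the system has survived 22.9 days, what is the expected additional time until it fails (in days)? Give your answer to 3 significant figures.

First-failure rate Σλ = 1/123 + 1/206.1 + 1/20.1 + 1/351 = 0.0655823.
By memorylessness the expected residual is 1/Σλ = 15.248 days, regardless of the 22.9 already elapsed.

15.2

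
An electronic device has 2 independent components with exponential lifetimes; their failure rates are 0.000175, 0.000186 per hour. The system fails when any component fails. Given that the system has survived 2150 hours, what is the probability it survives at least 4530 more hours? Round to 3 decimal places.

Time to first failure ~ Exp(Σλ) with Σλ = 0.000361.
By memorylessness, P(T > 2150+4530 | T > 2150) = P(T > 4530) = e^(−0.000361·4530) ≈ 0.195.

0.195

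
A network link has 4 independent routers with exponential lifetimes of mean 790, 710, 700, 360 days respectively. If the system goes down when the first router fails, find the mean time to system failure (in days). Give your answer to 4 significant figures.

The first failure time is exponential with rate Σλ_i = 1/790 + 1/710 + 1/700 + 1/360 = 0.00688062 per day.
E[min] = 1/Σλ = 1/0.00688062 = 145.336 days.

145.3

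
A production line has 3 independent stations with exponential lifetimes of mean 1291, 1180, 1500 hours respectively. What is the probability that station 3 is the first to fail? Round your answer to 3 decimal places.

Rates: λ_i = 1/mean_i → 0.000774593, 0.000847458, 0.000666667; Σλ = 0.00228872.
P(station 3 first) = λ_3/Σλ = 0.000666667/0.00228872 ≈ 0.291.

0.291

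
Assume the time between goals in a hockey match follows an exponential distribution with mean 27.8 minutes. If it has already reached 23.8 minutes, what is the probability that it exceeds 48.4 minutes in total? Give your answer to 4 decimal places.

0.4128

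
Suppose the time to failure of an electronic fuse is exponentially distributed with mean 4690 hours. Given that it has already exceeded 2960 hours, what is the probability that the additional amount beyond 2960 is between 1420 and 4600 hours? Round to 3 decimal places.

The rate is λ = 1/4690 = 0.00021322 per hour.
Memoryless: the residual past 2960 is again Exp(λ).
P(1420 < residual < 4600) = e^(−λ·1420) − e^(−λ·4600) = 0.73877 − 0.37501 ≈ 0.364.

0.364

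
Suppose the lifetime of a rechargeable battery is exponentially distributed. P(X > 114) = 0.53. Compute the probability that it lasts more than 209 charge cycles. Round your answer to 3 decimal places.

0.312

e^(−λ·114) = 0.53 ⇒ λ = −ln(0.53)/114 = 0.00556911.
P(X > 209) = e^(−0.00556911·209) = e^(−1.1639) ≈ 0.312.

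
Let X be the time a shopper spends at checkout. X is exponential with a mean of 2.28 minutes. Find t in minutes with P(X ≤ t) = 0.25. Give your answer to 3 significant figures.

0.656

The rate is λ = 1/2.28 = 0.438596 per minute.
Set 1 − e^(−λt) = 0.25, so t = −ln(0.75)/λ = 0.28768/0.438596 ≈ 0.655915 minutes.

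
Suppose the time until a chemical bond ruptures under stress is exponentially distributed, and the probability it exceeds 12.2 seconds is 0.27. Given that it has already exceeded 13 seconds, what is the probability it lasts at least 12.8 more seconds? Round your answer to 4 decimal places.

From e^(−λ·12.2) = 0.27, λ = −ln(0.27)/12.2 = 0.107322.
Memoryless: P(X > 13+12.8 | X > 13) = P(X > 12.8) = e^(−0.107322·12.8) ≈ 0.2532.

0.2532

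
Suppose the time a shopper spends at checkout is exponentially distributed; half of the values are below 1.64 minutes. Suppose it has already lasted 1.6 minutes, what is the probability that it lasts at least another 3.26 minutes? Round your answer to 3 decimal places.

For an exponential, median = ln(2)/λ, so λ = ln 2 / 1.64 = 0.422651 per minute.
P(X > s+t | X > s) = e^(−λ(s+t))/e^(−λs) = e^(−λt), independent of s = 1.6.
P(X > 3.26) = e^(−1.3778) ≈ 0.252.

0.252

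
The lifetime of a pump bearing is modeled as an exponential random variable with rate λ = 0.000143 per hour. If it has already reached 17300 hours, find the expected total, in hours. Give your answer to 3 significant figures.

24300

By memorylessness, E[X | X > 17300] = 17300 + 1/λ = 17300 + 6993.01 = 24293 hours.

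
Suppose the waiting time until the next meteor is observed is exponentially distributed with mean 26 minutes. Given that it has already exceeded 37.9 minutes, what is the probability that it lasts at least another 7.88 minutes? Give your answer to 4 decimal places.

The rate is λ = 1/26 = 0.0384615 per minute.
P(X > s+t | X > s) = e^(−λ(s+t))/e^(−λs) = e^(−λt), independent of s = 37.9.
P(X > 7.88) = e^(−0.30308) ≈ 0.7385.

0.7385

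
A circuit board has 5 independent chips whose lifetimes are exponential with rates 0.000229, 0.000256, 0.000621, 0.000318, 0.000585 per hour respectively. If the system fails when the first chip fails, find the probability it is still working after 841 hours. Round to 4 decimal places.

0.1846

The time to first failure is exponential with rate Σλ = 0.000229 + 0.000256 + 0.000621 + 0.000318 + 0.000585 = 0.002009.
P(min > 841) = e^(−0.002009·841) = e^(−1.6896) ≈ 0.1846.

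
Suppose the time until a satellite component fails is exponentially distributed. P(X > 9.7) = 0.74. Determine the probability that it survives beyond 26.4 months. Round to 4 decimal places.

e^(−λ·9.7) = 0.74 ⇒ λ = −ln(0.74)/9.7 = 0.0310418.
P(X > 26.4) = e^(−0.0310418·26.4) = e^(−0.8195) ≈ 0.4407.

0.4407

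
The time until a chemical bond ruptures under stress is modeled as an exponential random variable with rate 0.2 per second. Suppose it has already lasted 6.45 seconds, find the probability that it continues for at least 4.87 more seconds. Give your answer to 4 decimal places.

By the memoryless property, P(X > 6.45+4.87 | X > 6.45) = P(X > 4.87).
P(X > 4.87) = e^(−0.974) ≈ 0.3776.

0.3776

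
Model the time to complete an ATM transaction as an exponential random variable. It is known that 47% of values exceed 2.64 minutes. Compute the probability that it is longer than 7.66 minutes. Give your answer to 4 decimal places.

e^(−λ·2.64) = 0.47 ⇒ λ = −ln(0.47)/2.64 = 0.285993.
P(X > 7.66) = e^(−0.285993·7.66) = e^(−2.1907) ≈ 0.1118.

0.1118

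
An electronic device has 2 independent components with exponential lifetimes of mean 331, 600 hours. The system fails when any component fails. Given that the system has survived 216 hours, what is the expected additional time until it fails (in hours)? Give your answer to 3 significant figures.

213

First-failure rate Σλ = 1/331 + 1/600 = 0.00468781.
By memorylessness the expected residual is 1/Σλ = 213.319 hours, regardless of the 216 already elapsed.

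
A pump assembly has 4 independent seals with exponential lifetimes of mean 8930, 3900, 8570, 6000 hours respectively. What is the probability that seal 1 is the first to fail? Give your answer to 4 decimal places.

Rates: λ_i = 1/mean_i → 0.000111982, 0.00025641, 0.000116686, 0.000166667; Σλ = 0.000651745.
P(seal 1 first) = λ_1/Σλ = 0.000111982/0.000651745 ≈ 0.1718.

0.1718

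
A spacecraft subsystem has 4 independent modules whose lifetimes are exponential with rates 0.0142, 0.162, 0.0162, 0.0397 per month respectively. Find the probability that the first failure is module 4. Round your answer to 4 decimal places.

The time to first failure is exponential with rate Σλ = 0.0142 + 0.162 + 0.0162 + 0.0397 = 0.2321.
P(module 4 first) = λ_4/Σλ = 0.0397/0.2321 ≈ 0.1710.

0.1710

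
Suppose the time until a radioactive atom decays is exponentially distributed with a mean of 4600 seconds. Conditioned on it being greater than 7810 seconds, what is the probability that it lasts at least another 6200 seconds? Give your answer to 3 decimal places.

0.260

The rate is λ = 1/4600 = 0.000217391 per second.
P(X > s+t | X > s) = e^(−λ(s+t))/e^(−λs) = e^(−λt), independent of s = 7810.
P(X > 6200) = e^(−1.3478) ≈ 0.260.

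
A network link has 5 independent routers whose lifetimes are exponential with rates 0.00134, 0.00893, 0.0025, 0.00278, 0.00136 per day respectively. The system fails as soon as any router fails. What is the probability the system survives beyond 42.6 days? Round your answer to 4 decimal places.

0.4866

The time to first failure is exponential with rate Σλ = 0.00134 + 0.00893 + 0.0025 + 0.00278 + 0.00136 = 0.01691.
P(min > 42.6) = e^(−0.01691·42.6) = e^(−0.72037) ≈ 0.4866.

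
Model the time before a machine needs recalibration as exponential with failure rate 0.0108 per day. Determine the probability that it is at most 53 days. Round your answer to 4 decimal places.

P(X ≤ 53) = 1 − e^(−λ·53) = 1 − e^(−0.5724) ≈ 0.4358.

0.4358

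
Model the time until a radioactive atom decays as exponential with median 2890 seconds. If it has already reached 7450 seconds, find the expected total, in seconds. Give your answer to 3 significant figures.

For an exponential, median = ln(2)/λ, so λ = ln 2 / 2890 = 0.000239843 per second.
By memorylessness, E[X | X > 7450] = 7450 + 1/λ = 7450 + 4169.39 = 11619.4 seconds.

11600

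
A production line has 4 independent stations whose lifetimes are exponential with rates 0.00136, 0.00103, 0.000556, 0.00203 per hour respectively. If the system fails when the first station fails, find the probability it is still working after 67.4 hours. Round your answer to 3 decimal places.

0.715

The time to first failure is exponential with rate Σλ = 0.00136 + 0.00103 + 0.000556 + 0.00203 = 0.004976.
P(min > 67.4) = e^(−0.004976·67.4) = e^(−0.33538) ≈ 0.715.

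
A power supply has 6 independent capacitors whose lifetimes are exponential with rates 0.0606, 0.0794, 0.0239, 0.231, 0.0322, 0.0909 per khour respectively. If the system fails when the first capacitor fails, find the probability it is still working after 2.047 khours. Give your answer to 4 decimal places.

The time to first failure is exponential with rate Σλ = 0.0606 + 0.0794 + 0.0239 + 0.231 + 0.0322 + 0.0909 = 0.518.
P(min > 2.047) = e^(−0.518·2.047) = e^(−1.0603) ≈ 0.3463.

0.3463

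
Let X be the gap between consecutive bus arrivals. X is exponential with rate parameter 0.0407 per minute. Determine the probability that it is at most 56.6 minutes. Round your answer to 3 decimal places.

P(X ≤ 56.6) = 1 − e^(−λ·56.6) = 1 − e^(−2.3036) ≈ 0.900.

0.900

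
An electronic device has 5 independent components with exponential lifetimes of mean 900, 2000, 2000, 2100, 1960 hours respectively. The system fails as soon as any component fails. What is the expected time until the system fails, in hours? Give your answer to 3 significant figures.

The first failure time is exponential with rate Σλ_i = 1/900 + 1/2000 + 1/2000 + 1/2100 + 1/1960 = 0.00309751 per hour.
E[min] = 1/Σλ = 1/0.00309751 = 322.84 hours.

323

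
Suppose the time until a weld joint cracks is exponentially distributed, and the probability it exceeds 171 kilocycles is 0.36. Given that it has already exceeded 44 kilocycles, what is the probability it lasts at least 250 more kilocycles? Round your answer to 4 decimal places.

From e^(−λ·171) = 0.36, λ = −ln(0.36)/171 = 0.00597457.
Memoryless: P(X > 44+250 | X > 44) = P(X > 250) = e^(−0.00597457·250) ≈ 0.2246.

0.2246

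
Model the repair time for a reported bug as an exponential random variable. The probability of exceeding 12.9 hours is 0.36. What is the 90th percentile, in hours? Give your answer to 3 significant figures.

e^(−λ·12.9) = 0.36 ⇒ λ = −ln(0.36)/12.9 = 0.0791978.
90th percentile: 1 − e^(−λt) = 0.9, t = −ln(0.1)/λ = 29.0739 hours.

29.1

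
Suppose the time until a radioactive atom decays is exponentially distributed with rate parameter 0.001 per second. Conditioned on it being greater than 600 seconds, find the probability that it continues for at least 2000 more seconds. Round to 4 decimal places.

0.1353

P(X > s+t | X > s) = e^(−λ(s+t))/e^(−λs) = e^(−λt), independent of s = 600.
P(X > 2000) = e^(−2) ≈ 0.1353.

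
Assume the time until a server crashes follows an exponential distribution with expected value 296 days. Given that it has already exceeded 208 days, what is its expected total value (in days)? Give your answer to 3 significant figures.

The rate is λ = 1/296 = 0.00337838 per day.
By memorylessness, E[X | X > 208] = 208 + 1/λ = 208 + 296 = 504 days.

504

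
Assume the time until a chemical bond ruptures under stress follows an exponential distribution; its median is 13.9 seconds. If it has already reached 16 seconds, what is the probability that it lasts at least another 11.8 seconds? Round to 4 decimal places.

0.5552

For an exponential, median = ln(2)/λ, so λ = ln 2 / 13.9 = 0.0498667 per second.
The exponential is memoryless, so the remaining time is again Exp(λ): the condition X > 16 is irrelevant.
P(X > 11.8) = e^(−0.58843) ≈ 0.5552.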